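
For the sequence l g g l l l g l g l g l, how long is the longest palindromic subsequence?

10

One longest palindromic subsequence is lggllllggl (positions 1,2,3,4,5,6,8,9,11,12); it reads the same forward and backward, and the interval DP gives dp[1][12] = 10.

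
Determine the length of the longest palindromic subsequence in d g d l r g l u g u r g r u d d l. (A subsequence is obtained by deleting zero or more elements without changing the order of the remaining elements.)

11

One longest palindromic subsequence is ddrgugugrdd (positions 1,3,5,6,8,9,10,12,13,15,16); it reads the same forward and backward, and the interval DP gives dp[1][17] = 11.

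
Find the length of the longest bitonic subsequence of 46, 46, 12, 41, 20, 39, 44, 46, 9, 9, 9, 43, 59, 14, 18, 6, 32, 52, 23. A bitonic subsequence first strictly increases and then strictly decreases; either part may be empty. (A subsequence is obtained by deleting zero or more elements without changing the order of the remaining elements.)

Let inc[i] be the LIS ending at i and dec[i] the longest strictly decreasing subsequence starting at i. inc = [1, 1, 1, 2, 2, 3, 4, 5, 1, 1, 1, 4, 6, 2, 3, 1, 4, 6, 4], dec = [5, 5, 3, 4, 3, 3, 4, 4, 2, 2, 2, 3, 3, 2, 2, 1, 2, 2, 1].
max_i inc[i]+dec[i]−1 = 8, with one witness 12, 20, 39, 44, 46, 43, 32, 23.

8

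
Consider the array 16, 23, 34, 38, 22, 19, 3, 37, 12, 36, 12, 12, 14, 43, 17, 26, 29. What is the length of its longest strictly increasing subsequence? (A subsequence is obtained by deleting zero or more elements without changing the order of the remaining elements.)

6

Scanning left to right, the best length ending at each element is: 16→1, 23→2, 34→3, 38→4, 22→2, 19→2, 3→1, 37→4, 12→2, 36→4, 12→2, 12→2, 14→3, 43→5, 17→4, 26→5, 29→6.
So the longest increasing subsequence has length 6, e.g. 3, 12, 14, 17, 26, 29.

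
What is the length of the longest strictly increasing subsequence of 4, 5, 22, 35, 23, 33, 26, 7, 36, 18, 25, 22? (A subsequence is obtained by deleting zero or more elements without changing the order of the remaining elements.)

Let dp[i] be the longest increasing subsequence ending at position i. Then dp = [1, 2, 3, 4, 4, 5, 5, 3, 6, 4, 5, 5].
The maximum is 6; one witness is 4, 5, 22, 23, 33, 36 at positions 1,2,3,5,6,9.

6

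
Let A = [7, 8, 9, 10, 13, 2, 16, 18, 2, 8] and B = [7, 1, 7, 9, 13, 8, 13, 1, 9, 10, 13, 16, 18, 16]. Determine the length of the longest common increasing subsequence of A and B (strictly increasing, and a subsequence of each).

7

A longest common strictly increasing subsequence is 7, 8, 9, 10, 13, 16, 18 (length 7); it appears in order in both A and B, and no longer such subsequence exists.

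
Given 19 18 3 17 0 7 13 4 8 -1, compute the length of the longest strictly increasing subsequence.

One longest increasing subsequence is 3, 7, 13 (positions 3,6,7), of length 3; no longer one exists.

3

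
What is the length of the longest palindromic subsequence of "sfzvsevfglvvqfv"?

Using dp[i][j] = 2 + dp[i+1][j−1] if the ends match, else max(dp[i+1][j], dp[i][j−1]):
dp[1][15] = 7. A witness is fvvlvvf at positions 2,4,7,10,11,12,14.

7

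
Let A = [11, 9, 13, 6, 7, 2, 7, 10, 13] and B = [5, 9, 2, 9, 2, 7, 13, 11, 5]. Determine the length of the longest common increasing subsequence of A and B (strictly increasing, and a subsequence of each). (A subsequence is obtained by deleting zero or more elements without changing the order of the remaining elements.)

For each value that appears in both, track the longest common increasing run ending there.
The best achievable length is 3; one witness is 2, 7, 13 (A-positions 6,7,9, B-positions 3,6,7).

3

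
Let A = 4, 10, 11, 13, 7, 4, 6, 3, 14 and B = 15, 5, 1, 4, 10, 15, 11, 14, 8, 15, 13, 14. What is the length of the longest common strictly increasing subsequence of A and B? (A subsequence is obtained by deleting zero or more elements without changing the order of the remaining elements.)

5

For each value that appears in both, track the longest common increasing run ending there.
The best achievable length is 5; one witness is 4, 10, 11, 13, 14 (A-positions 1,2,3,4,9, B-positions 4,5,7,11,12).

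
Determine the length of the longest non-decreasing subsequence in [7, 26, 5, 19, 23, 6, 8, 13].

4

Scanning left to right, the best length ending at each element is: 7→1, 26→2, 5→1, 19→2, 23→3, 6→2, 8→3, 13→4.
So the longest non-decreasing subsequence has length 4, e.g. 5, 6, 8, 13.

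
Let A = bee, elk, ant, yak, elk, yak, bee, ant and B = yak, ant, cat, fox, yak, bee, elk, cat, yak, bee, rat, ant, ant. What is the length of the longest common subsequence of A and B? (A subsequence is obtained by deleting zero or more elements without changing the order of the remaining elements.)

6

A longest common subsequence is ant, yak, elk, yak, bee, ant (length 6); the LCS DP confirms no longer common subsequence exists.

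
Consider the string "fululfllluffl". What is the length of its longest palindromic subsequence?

One longest palindromic subsequence is fullllluf (positions 1,2,3,5,7,8,9,10,12); it reads the same forward and backward, and the interval DP gives dp[1][13] = 9.

9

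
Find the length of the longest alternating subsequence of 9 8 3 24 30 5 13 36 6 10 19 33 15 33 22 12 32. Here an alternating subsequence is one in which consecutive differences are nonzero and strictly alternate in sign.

Track the best alternating length ending on an up-step vs a down-step at each position: up/down = 1/1, 1/2, 1/2, 3/1, 3/1, 3/4, 5/4, 5/1, 5/6, 7/6, 7/6, 7/6, 7/8, 9/6, 9/10, 7/10, 11/10.
The maximum over both is 11; one such subsequence is 9, 8, 24, 5, 13, 6, 19, 15, 33, 22, 32.

11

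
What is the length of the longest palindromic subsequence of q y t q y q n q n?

One longest palindromic subsequence is qqyqq (positions 1,4,5,6,8); it reads the same forward and backward, and the interval DP gives dp[1][9] = 5.

5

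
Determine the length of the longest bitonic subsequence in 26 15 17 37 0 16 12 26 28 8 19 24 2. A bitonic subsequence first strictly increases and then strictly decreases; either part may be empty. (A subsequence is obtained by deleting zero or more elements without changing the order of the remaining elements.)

7

One longest bitonic subsequence is 15, 17, 37, 16, 12, 8, 2 (positions 2,3,4,6,7,10,13): it rises to 37 then falls. Length 7 is optimal.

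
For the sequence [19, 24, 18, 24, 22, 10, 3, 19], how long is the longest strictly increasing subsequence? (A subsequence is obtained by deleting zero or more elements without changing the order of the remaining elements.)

2

Let dp[i] be the longest increasing subsequence ending at position i. Then dp = [1, 2, 1, 2, 2, 1, 1, 2].
The maximum is 2; one witness is 19, 24 at positions 1,2.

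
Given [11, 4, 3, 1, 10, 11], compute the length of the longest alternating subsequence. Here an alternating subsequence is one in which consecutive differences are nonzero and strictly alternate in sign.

3

A longest alternating subsequence is 11, 4, 10 (positions 1,2,5); its 2 consecutive differences strictly alternate in sign, and length 3 is optimal.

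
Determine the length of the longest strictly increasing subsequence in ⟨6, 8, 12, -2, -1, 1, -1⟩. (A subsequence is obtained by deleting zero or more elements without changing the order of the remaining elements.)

Let dp[i] be the longest increasing subsequence ending at position i. Then dp = [1, 2, 3, 1, 2, 3, 2].
The maximum is 3; one witness is 6, 8, 12 at positions 1,2,3.

3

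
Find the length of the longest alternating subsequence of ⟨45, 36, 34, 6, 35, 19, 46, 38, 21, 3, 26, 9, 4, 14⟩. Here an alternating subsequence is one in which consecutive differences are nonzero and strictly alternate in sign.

9

A longest alternating subsequence is 45, 34, 35, 19, 46, 21, 26, 9, 14 (positions 1,3,5,6,7,9,11,12,14); its 8 consecutive differences strictly alternate in sign, and length 9 is optimal.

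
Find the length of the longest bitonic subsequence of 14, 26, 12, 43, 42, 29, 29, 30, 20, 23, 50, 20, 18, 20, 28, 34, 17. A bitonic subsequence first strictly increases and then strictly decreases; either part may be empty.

9

One longest bitonic subsequence is 14, 26, 43, 42, 30, 23, 20, 18, 17 (positions 1,2,4,5,8,10,12,13,17): it rises to 43 then falls. Length 9 is optimal.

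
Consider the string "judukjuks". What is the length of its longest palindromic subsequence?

Using dp[i][j] = 2 + dp[i+1][j−1] if the ends match, else max(dp[i+1][j], dp[i][j−1]):
dp[1][9] = 5. A witness is juduj at positions 1,2,3,4,6.

5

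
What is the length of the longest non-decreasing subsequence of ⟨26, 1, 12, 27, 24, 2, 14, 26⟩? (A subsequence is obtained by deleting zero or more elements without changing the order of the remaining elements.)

Let dp[i] be the longest non-decreasing subsequence ending at position i. Then dp = [1, 1, 2, 3, 3, 2, 3, 4].
The maximum is 4; one witness is 1, 12, 24, 26 at positions 2,3,5,8.

4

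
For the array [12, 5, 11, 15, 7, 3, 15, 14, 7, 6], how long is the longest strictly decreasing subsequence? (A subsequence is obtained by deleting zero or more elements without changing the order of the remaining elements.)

Let dp[i] be the longest decreasing subsequence ending at position i. Then dp = [1, 2, 2, 1, 3, 4, 1, 2, 3, 4].
The maximum is 4; one witness is 12, 11, 7, 3 at positions 1,3,5,6.

4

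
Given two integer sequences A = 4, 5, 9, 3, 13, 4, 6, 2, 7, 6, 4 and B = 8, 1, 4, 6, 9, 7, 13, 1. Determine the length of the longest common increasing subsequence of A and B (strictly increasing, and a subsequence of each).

3

For each value that appears in both, track the longest common increasing run ending there.
The best achievable length is 3; one witness is 4, 6, 7 (A-positions 1,7,9, B-positions 3,4,6).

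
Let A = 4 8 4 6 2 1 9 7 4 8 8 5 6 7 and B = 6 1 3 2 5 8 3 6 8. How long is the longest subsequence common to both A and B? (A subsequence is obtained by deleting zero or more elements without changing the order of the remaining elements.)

4

Backtracking the LCS table gives one alignment: 6 (A4,B1) → 2 (A5,B4) → 8 (A10,B6) → 8 (A11,B9).
So the longest common subsequence has length 4.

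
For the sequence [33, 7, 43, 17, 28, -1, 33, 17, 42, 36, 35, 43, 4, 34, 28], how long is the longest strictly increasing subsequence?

6

Scanning left to right, the best length ending at each element is: 33→1, 7→1, 43→2, 17→2, 28→3, -1→1, 33→4, 17→2, 42→5, 36→5, 35→5, 43→6, 4→2, 34→5, 28→3.
So the longest increasing subsequence has length 6, e.g. 7, 17, 28, 33, 42, 43.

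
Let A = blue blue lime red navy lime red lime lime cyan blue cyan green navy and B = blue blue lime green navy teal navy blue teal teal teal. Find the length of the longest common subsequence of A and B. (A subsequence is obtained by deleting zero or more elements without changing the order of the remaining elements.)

A longest common subsequence is blue, blue, lime, navy, blue (length 5); the LCS DP confirms no longer common subsequence exists.

5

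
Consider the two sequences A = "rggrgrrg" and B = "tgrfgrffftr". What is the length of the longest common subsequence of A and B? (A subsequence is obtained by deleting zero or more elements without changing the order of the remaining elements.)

5

Backtracking the LCS table gives one alignment: g (A3,B2) → r (A4,B3) → g (A5,B5) → r (A6,B6) → r (A7,B11).
So the longest common subsequence has length 5.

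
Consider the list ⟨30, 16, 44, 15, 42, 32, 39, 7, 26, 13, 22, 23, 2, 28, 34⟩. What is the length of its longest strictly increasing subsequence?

6

Let dp[i] be the longest increasing subsequence ending at position i. Then dp = [1, 1, 2, 1, 2, 2, 3, 1, 2, 2, 3, 4, 1, 5, 6].
The maximum is 6; one witness is 7, 13, 22, 23, 28, 34 at positions 8,10,11,12,14,15.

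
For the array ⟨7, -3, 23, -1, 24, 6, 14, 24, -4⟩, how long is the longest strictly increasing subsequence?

Let dp[i] be the longest increasing subsequence ending at position i. Then dp = [1, 1, 2, 2, 3, 3, 4, 5, 1].
The maximum is 5; one witness is -3, -1, 6, 14, 24 at positions 2,4,6,7,8.

5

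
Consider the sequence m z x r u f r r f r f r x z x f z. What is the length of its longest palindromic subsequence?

11

Using dp[i][j] = 2 + dp[i+1][j−1] if the ends match, else max(dp[i+1][j], dp[i][j−1]):
dp[1][17] = 11. A witness is zxrfrfrfrxz at positions 2,3,4,6,7,9,10,11,12,15,17.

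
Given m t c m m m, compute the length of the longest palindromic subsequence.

Using dp[i][j] = 2 + dp[i+1][j−1] if the ends match, else max(dp[i+1][j], dp[i][j−1]):
dp[1][6] = 4. A witness is mmmm at positions 1,4,5,6.

4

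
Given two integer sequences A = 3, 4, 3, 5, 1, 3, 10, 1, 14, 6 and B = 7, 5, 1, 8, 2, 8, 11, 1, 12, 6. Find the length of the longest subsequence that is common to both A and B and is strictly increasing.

2

For each value that appears in both, track the longest common increasing run ending there.
The best achievable length is 2; one witness is 5, 6 (A-positions 4,10, B-positions 2,10).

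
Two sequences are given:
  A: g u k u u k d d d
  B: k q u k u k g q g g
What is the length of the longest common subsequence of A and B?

4

A longest common subsequence is ukuk (length 4); the LCS DP confirms no longer common subsequence exists.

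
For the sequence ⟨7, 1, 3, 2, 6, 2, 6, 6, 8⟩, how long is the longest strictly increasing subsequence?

Let dp[i] be the longest increasing subsequence ending at position i. Then dp = [1, 1, 2, 2, 3, 2, 3, 3, 4].
The maximum is 4; one witness is 1, 3, 6, 8 at positions 2,3,5,9.

4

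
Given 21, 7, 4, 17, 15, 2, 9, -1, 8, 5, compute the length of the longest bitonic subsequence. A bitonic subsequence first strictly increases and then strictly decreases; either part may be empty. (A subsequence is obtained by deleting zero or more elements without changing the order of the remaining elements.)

One longest bitonic subsequence is 21, 17, 15, 9, 8, 5 (positions 1,4,5,7,9,10): it rises to 21 then falls. Length 6 is optimal.

6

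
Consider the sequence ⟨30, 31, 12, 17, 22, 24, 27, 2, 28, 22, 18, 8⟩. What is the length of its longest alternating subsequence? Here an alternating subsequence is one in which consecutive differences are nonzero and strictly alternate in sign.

7

A longest alternating subsequence is 30, 31, 12, 17, 2, 28, 22 (positions 1,2,3,4,8,9,10); its 6 consecutive differences strictly alternate in sign, and length 7 is optimal.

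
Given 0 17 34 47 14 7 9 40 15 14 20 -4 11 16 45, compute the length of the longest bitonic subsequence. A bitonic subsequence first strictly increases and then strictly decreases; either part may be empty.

Let inc[i] be the LIS ending at i and dec[i] the longest strictly decreasing subsequence starting at i. inc = [1, 2, 3, 4, 2, 2, 3, 4, 4, 4, 5, 1, 4, 5, 6], dec = [2, 4, 4, 5, 3, 2, 2, 4, 3, 2, 2, 1, 1, 1, 1].
max_i inc[i]+dec[i]−1 = 8, with one witness 0, 17, 34, 47, 40, 15, 14, 11.

8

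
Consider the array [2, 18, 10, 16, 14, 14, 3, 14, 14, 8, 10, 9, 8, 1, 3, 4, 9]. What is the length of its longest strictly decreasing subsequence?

Let dp[i] be the longest decreasing subsequence ending at position i. Then dp = [1, 1, 2, 2, 3, 3, 4, 3, 3, 4, 4, 5, 6, 7, 7, 7, 5].
The maximum is 7; one witness is 18, 16, 14, 10, 9, 8, 1 at positions 2,4,5,11,12,13,14.

7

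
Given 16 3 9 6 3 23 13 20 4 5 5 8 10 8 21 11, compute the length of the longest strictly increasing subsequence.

One longest increasing subsequence is 3, 4, 5, 8, 10, 21 (positions 2,9,10,12,13,15), of length 6; no longer one exists.

6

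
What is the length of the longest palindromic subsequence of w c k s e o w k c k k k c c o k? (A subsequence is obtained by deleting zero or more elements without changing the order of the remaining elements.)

9

Using dp[i][j] = 2 + dp[i+1][j−1] if the ends match, else max(dp[i+1][j], dp[i][j−1]):
dp[1][16] = 9. A witness is kockkkcok at positions 3,6,9,10,11,12,14,15,16.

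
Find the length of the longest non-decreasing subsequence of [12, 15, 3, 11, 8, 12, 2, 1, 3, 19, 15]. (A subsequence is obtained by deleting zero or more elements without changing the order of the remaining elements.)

4

Scanning left to right, the best length ending at each element is: 12→1, 15→2, 3→1, 11→2, 8→2, 12→3, 2→1, 1→1, 3→2, 19→4, 15→4.
So the longest non-decreasing subsequence has length 4, e.g. 3, 11, 12, 19.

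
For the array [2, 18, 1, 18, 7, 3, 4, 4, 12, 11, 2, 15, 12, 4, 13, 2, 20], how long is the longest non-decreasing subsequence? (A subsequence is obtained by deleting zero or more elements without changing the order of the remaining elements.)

Let dp[i] be the longest non-decreasing subsequence ending at position i. Then dp = [1, 2, 1, 3, 2, 2, 3, 4, 5, 5, 2, 6, 6, 5, 7, 3, 8].
The maximum is 8; one witness is 2, 3, 4, 4, 12, 12, 13, 20 at positions 1,6,7,8,9,13,15,17.

8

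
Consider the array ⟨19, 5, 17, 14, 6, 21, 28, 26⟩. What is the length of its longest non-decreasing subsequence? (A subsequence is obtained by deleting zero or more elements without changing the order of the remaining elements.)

One longest non-decreasing subsequence is 5, 17, 21, 28 (positions 2,3,6,7), of length 4; no longer one exists.

4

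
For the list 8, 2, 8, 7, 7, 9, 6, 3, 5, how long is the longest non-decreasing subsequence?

Let dp[i] be the longest non-decreasing subsequence ending at position i. Then dp = [1, 1, 2, 2, 3, 4, 2, 2, 3].
The maximum is 4; one witness is 2, 7, 7, 9 at positions 2,4,5,6.

4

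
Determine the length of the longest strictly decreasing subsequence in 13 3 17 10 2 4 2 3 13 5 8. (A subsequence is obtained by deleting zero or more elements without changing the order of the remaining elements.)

4

Scanning left to right, the best length ending at each element is: 13→1, 3→2, 17→1, 10→2, 2→3, 4→3, 2→4, 3→4, 13→2, 5→3, 8→3.
So the longest decreasing subsequence has length 4, e.g. 13, 10, 4, 2.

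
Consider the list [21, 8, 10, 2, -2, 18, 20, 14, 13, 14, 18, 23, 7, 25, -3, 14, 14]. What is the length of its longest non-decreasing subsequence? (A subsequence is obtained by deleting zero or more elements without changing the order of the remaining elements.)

7

Scanning left to right, the best length ending at each element is: 21→1, 8→1, 10→2, 2→1, -2→1, 18→3, 20→4, 14→3, 13→3, 14→4, 18→5, 23→6, 7→2, 25→7, -3→1, 14→5, 14→6.
So the longest non-decreasing subsequence has length 7, e.g. 8, 10, 14, 14, 18, 23, 25.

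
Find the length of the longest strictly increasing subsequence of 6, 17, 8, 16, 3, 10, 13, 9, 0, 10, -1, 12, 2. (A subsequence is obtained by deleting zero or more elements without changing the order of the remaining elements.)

Let dp[i] be the longest increasing subsequence ending at position i. Then dp = [1, 2, 2, 3, 1, 3, 4, 3, 1, 4, 1, 5, 2].
The maximum is 5; one witness is 6, 8, 9, 10, 12 at positions 1,3,8,10,12.

5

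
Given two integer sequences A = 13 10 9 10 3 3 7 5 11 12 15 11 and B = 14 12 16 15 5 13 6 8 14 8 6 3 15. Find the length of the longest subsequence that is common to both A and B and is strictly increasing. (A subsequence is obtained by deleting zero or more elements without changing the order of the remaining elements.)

A longest common strictly increasing subsequence is 12, 15 (length 2); it appears in order in both A and B, and no longer such subsequence exists.

2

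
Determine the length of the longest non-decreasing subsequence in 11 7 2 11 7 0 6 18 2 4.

Let dp[i] be the longest non-decreasing subsequence ending at position i. Then dp = [1, 1, 1, 2, 2, 1, 2, 3, 2, 3].
The maximum is 3; one witness is 11, 11, 18 at positions 1,4,8.

3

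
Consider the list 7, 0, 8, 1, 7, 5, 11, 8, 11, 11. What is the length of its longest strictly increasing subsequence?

5

One longest increasing subsequence is 0, 1, 7, 8, 11 (positions 2,4,5,8,9), of length 5; no longer one exists.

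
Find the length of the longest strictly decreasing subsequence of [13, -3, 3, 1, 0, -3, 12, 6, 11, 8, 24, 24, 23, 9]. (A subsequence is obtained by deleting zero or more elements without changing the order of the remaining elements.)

5

Let dp[i] be the longest decreasing subsequence ending at position i. Then dp = [1, 2, 2, 3, 4, 5, 2, 3, 3, 4, 1, 1, 2, 4].
The maximum is 5; one witness is 13, 3, 1, 0, -3 at positions 1,3,4,5,6.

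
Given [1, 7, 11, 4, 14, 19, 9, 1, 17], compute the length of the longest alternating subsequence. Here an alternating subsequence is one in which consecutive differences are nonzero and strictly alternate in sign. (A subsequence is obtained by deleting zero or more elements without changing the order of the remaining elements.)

Track the best alternating length ending on an up-step vs a down-step at each position: up/down = 1/1, 2/1, 2/1, 2/3, 4/1, 4/1, 4/5, 1/5, 6/5.
The maximum over both is 6; one such subsequence is 1, 7, 4, 14, 9, 17.

6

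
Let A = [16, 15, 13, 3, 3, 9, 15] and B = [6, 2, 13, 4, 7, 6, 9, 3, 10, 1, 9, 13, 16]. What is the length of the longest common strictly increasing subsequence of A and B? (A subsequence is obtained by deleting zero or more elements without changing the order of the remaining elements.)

For each value that appears in both, track the longest common increasing run ending there.
The best achievable length is 2; one witness is 3, 9 (A-positions 4,6, B-positions 8,11).

2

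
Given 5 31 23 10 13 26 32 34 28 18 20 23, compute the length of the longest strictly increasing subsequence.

6

Scanning left to right, the best length ending at each element is: 5→1, 31→2, 23→2, 10→2, 13→3, 26→4, 32→5, 34→6, 28→5, 18→4, 20→5, 23→6.
So the longest increasing subsequence has length 6, e.g. 5, 10, 13, 26, 32, 34.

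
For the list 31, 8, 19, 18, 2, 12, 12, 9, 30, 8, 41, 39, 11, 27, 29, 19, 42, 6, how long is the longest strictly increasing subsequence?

Let dp[i] be the longest increasing subsequence ending at position i. Then dp = [1, 1, 2, 2, 1, 2, 2, 2, 3, 2, 4, 4, 3, 4, 5, 4, 6, 2].
The maximum is 6; one witness is 8, 9, 11, 27, 29, 42 at positions 2,8,13,14,15,17.

6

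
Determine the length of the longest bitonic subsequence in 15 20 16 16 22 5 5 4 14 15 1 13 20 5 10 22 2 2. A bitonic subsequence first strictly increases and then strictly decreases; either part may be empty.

7

Let inc[i] be the LIS ending at i and dec[i] the longest strictly decreasing subsequence starting at i. inc = [1, 2, 2, 2, 3, 1, 1, 1, 2, 3, 1, 2, 4, 2, 3, 5, 2, 2], dec = [5, 6, 5, 5, 5, 3, 3, 2, 4, 4, 1, 3, 3, 2, 2, 2, 1, 1].
max_i inc[i]+dec[i]−1 = 7, with one witness 15, 20, 16, 15, 13, 10, 2.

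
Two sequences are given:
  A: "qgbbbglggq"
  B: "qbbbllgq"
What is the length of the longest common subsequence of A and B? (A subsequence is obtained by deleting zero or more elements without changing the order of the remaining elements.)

Backtracking the LCS table gives one alignment: q (A1,B1) → b (A3,B2) → b (A4,B3) → b (A5,B4) → l (A7,B6) → g (A9,B7) → q (A10,B8).
So the longest common subsequence has length 7.

7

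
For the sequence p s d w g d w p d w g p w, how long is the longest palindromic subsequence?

7

Using dp[i][j] = 2 + dp[i+1][j−1] if the ends match, else max(dp[i+1][j], dp[i][j−1]):
dp[1][13] = 7. A witness is wgwdwgw at positions 4,5,7,9,10,11,13.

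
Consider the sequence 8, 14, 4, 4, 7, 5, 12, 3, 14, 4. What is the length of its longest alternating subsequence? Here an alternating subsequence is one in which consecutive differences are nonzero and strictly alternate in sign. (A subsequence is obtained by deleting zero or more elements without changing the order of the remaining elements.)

A longest alternating subsequence is 8, 14, 4, 7, 5, 12, 3, 14, 4 (positions 1,2,3,5,6,7,8,9,10); its 8 consecutive differences strictly alternate in sign, and length 9 is optimal.

9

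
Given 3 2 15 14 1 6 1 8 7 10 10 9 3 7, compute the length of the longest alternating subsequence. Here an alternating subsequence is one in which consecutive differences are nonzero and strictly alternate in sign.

11

Track the best alternating length ending on an up-step vs a down-step at each position: up/down = 1/1, 1/2, 3/1, 3/4, 1/4, 5/4, 1/6, 7/4, 7/8, 9/4, 9/4, 9/10, 7/10, 11/10.
The maximum over both is 11; one such subsequence is 3, 2, 15, 1, 6, 1, 8, 7, 10, 3, 7.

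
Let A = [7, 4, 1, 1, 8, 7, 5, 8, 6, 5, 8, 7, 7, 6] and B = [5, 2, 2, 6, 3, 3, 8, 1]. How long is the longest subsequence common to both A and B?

3

Backtracking the LCS table gives one alignment: 5 (A7,B1) → 6 (A9,B4) → 8 (A11,B7).
So the longest common subsequence has length 3.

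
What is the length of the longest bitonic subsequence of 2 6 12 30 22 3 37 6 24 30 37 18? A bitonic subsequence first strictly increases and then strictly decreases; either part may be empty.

8

Let inc[i] be the LIS ending at i and dec[i] the longest strictly decreasing subsequence starting at i. inc = [1, 2, 3, 4, 4, 2, 5, 3, 5, 6, 7, 4], dec = [1, 2, 2, 3, 2, 1, 3, 1, 2, 2, 2, 1].
max_i inc[i]+dec[i]−1 = 8, with one witness 2, 6, 12, 22, 24, 30, 37, 18.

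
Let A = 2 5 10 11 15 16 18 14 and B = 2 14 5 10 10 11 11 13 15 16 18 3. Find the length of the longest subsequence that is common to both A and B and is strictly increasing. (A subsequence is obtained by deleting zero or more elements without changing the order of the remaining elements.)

7

A longest common strictly increasing subsequence is 2, 5, 10, 11, 15, 16, 18 (length 7); it appears in order in both A and B, and no longer such subsequence exists.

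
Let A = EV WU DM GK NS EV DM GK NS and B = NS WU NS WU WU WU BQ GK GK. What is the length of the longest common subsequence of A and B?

3

A longest common subsequence is WU, GK, GK (length 3); the LCS DP confirms no longer common subsequence exists.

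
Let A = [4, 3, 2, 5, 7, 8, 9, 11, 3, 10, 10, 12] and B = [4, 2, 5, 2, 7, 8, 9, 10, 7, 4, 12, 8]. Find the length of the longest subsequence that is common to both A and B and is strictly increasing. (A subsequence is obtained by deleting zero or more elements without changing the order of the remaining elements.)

7

A longest common strictly increasing subsequence is 4, 5, 7, 8, 9, 10, 12 (length 7); it appears in order in both A and B, and no longer such subsequence exists.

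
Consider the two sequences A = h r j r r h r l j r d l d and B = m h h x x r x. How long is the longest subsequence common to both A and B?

3

A longest common subsequence is hhr (length 3); the LCS DP confirms no longer common subsequence exists.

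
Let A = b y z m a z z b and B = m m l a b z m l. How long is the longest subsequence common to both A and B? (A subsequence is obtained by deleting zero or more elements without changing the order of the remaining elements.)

Backtracking the LCS table gives one alignment: b (A1,B5) → z (A3,B6) → m (A4,B7).
So the longest common subsequence has length 3.

3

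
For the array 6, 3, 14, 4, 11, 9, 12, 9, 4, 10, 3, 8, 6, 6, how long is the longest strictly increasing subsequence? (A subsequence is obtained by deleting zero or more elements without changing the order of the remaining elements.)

4

Let dp[i] be the longest increasing subsequence ending at position i. Then dp = [1, 1, 2, 2, 3, 3, 4, 3, 2, 4, 1, 3, 3, 3].
The maximum is 4; one witness is 3, 4, 11, 12 at positions 2,4,5,7.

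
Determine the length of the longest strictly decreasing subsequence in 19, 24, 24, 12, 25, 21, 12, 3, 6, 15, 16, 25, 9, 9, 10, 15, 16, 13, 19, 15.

5

Let dp[i] be the longest decreasing subsequence ending at position i. Then dp = [1, 1, 1, 2, 1, 2, 3, 4, 4, 3, 3, 1, 4, 4, 4, 4, 3, 5, 3, 4].
The maximum is 5; one witness is 24, 21, 16, 15, 13 at positions 2,6,11,16,18.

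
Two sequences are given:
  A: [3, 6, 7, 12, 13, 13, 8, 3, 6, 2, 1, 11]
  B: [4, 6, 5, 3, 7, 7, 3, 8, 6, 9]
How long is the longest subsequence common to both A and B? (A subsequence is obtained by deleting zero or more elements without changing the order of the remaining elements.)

Backtracking the LCS table gives one alignment: 3 (A1,B4) → 7 (A3,B6) → 8 (A7,B8) → 6 (A9,B9).
So the longest common subsequence has length 4.

4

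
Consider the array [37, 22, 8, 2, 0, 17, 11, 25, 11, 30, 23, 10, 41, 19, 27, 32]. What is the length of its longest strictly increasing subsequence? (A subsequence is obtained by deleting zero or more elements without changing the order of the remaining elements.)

5

One longest increasing subsequence is 8, 17, 25, 30, 41 (positions 3,6,8,10,13), of length 5; no longer one exists.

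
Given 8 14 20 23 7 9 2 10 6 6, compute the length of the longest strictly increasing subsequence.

One longest increasing subsequence is 8, 14, 20, 23 (positions 1,2,3,4), of length 4; no longer one exists.

4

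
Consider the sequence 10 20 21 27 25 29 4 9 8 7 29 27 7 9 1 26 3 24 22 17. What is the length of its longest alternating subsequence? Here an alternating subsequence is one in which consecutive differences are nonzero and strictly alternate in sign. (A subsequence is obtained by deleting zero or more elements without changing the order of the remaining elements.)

15

Track the best alternating length ending on an up-step vs a down-step at each position: up/down = 1/1, 2/1, 2/1, 2/1, 2/3, 4/1, 1/5, 6/5, 6/7, 6/7, 8/1, 8/9, 6/9, 10/9, 1/11, 12/9, 12/13, 14/13, 14/15, 14/15.
The maximum over both is 15; one such subsequence is 10, 27, 25, 29, 4, 9, 8, 29, 7, 9, 1, 26, 3, 24, 22.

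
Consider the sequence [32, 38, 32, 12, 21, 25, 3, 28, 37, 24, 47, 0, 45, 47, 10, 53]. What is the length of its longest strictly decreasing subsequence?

Let dp[i] be the longest decreasing subsequence ending at position i. Then dp = [1, 1, 2, 3, 3, 3, 4, 3, 2, 4, 1, 5, 2, 1, 5, 1].
The maximum is 5; one witness is 38, 32, 12, 3, 0 at positions 2,3,4,7,12.

5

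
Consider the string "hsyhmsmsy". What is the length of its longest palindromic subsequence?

5

One longest palindromic subsequence is ysmsy (positions 3,6,7,8,9); it reads the same forward and backward, and the interval DP gives dp[1][9] = 5.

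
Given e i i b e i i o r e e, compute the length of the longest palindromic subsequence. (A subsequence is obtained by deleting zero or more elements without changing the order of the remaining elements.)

Using dp[i][j] = 2 + dp[i+1][j−1] if the ends match, else max(dp[i+1][j], dp[i][j−1]):
dp[1][11] = 7. A witness is eiieiie at positions 1,2,3,5,6,7,11.

7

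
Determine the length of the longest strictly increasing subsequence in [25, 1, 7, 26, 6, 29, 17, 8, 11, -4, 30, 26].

5

Scanning left to right, the best length ending at each element is: 25→1, 1→1, 7→2, 26→3, 6→2, 29→4, 17→3, 8→3, 11→4, -4→1, 30→5, 26→5.
So the longest increasing subsequence has length 5, e.g. 1, 7, 26, 29, 30.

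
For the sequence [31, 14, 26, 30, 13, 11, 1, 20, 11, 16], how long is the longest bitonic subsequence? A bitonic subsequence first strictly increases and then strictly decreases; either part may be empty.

6

One longest bitonic subsequence is 14, 26, 30, 13, 11, 1 (positions 2,3,4,5,6,7): it rises to 30 then falls. Length 6 is optimal.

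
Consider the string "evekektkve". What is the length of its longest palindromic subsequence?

7

One longest palindromic subsequence is evktkve (positions 1,2,4,7,8,9,10); it reads the same forward and backward, and the interval DP gives dp[1][10] = 7.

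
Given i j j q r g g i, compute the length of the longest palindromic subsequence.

Using dp[i][j] = 2 + dp[i+1][j−1] if the ends match, else max(dp[i+1][j], dp[i][j−1]):
dp[1][8] = 4. A witness is iggi at positions 1,6,7,8.

4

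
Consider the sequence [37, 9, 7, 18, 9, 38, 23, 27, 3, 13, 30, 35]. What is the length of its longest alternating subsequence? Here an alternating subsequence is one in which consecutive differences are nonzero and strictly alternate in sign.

9

A longest alternating subsequence is 37, 9, 18, 9, 38, 23, 27, 3, 13 (positions 1,2,4,5,6,7,8,9,10); its 8 consecutive differences strictly alternate in sign, and length 9 is optimal.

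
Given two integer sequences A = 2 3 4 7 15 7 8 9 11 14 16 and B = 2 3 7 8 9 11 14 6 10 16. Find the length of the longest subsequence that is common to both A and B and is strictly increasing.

A longest common strictly increasing subsequence is 2, 3, 7, 8, 9, 11, 14, 16 (length 8); it appears in order in both A and B, and no longer such subsequence exists.

8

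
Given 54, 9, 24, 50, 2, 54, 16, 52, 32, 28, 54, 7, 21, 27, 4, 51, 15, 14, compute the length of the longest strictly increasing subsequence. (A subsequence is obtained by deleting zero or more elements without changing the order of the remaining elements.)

5

Let dp[i] be the longest increasing subsequence ending at position i. Then dp = [1, 1, 2, 3, 1, 4, 2, 4, 3, 3, 5, 2, 3, 4, 2, 5, 3, 3].
The maximum is 5; one witness is 9, 24, 50, 52, 54 at positions 2,3,4,8,11.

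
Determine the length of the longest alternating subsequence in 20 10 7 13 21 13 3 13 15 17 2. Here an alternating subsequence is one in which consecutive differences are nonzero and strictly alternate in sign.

6

A longest alternating subsequence is 20, 10, 13, 3, 13, 2 (positions 1,2,4,7,8,11); its 5 consecutive differences strictly alternate in sign, and length 6 is optimal.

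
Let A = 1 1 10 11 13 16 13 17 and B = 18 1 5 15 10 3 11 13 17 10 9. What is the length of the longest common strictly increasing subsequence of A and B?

5

For each value that appears in both, track the longest common increasing run ending there.
The best achievable length is 5; one witness is 1, 10, 11, 13, 17 (A-positions 1,3,4,5,8, B-positions 2,5,7,8,9).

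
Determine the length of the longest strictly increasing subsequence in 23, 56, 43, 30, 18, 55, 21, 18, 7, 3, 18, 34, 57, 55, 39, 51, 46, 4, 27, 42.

5

Scanning left to right, the best length ending at each element is: 23→1, 56→2, 43→2, 30→2, 18→1, 55→3, 21→2, 18→1, 7→1, 3→1, 18→2, 34→3, 57→4, 55→4, 39→4, 51→5, 46→5, 4→2, 27→3, 42→5.
So the longest increasing subsequence has length 5, e.g. 23, 30, 34, 39, 51.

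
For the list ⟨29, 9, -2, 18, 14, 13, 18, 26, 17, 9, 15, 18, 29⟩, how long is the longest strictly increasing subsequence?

Scanning left to right, the best length ending at each element is: 29→1, 9→1, -2→1, 18→2, 14→2, 13→2, 18→3, 26→4, 17→3, 9→2, 15→3, 18→4, 29→5.
So the longest increasing subsequence has length 5, e.g. 9, 14, 18, 26, 29.

5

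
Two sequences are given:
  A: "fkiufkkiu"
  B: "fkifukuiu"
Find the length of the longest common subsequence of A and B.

Backtracking the LCS table gives one alignment: f (A1,B1) → k (A2,B2) → i (A3,B3) → u (A4,B5) → k (A6,B6) → i (A8,B8) → u (A9,B9).
So the longest common subsequence has length 7.

7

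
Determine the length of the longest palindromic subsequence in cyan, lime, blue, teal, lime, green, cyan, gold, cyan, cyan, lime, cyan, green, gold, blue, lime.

10

One longest palindromic subsequence is lime blue green cyan cyan cyan cyan green blue lime (positions 2,3,6,7,9,10,12,13,15,16); it reads the same forward and backward, and the interval DP gives dp[1][16] = 10.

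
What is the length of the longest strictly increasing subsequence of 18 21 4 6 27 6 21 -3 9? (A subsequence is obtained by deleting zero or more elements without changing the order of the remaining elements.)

3

Let dp[i] be the longest increasing subsequence ending at position i. Then dp = [1, 2, 1, 2, 3, 2, 3, 1, 3].
The maximum is 3; one witness is 18, 21, 27 at positions 1,2,5.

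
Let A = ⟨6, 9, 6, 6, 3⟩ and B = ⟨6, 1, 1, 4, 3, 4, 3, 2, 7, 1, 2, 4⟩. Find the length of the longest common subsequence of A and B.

Backtracking the LCS table gives one alignment: 6 (A1,B1) → 3 (A5,B7).
So the longest common subsequence has length 2.

2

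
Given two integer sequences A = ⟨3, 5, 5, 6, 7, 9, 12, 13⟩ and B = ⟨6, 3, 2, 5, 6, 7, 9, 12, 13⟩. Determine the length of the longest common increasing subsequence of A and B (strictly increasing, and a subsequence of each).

7

For each value that appears in both, track the longest common increasing run ending there.
The best achievable length is 7; one witness is 3, 5, 6, 7, 9, 12, 13 (A-positions 1,2,4,5,6,7,8, B-positions 2,4,5,6,7,8,9).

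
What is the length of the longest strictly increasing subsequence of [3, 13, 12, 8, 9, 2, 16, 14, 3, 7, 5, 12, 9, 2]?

Scanning left to right, the best length ending at each element is: 3→1, 13→2, 12→2, 8→2, 9→3, 2→1, 16→4, 14→4, 3→2, 7→3, 5→3, 12→4, 9→4, 2→1.
So the longest increasing subsequence has length 4, e.g. 3, 8, 9, 16.

4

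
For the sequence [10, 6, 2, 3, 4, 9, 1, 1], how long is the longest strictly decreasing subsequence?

Let dp[i] be the longest decreasing subsequence ending at position i. Then dp = [1, 2, 3, 3, 3, 2, 4, 4].
The maximum is 4; one witness is 10, 6, 2, 1 at positions 1,2,3,7.

4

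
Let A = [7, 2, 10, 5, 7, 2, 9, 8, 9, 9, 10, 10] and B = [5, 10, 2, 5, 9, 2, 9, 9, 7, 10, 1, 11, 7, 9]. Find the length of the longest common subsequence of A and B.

A longest common subsequence is 2, 5, 2, 9, 9, 9 (length 6); the LCS DP confirms no longer common subsequence exists.

6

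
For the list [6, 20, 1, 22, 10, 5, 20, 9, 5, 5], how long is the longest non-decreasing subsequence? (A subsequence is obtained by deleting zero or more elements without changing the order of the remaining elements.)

4

Scanning left to right, the best length ending at each element is: 6→1, 20→2, 1→1, 22→3, 10→2, 5→2, 20→3, 9→3, 5→3, 5→4.
So the longest non-decreasing subsequence has length 4, e.g. 1, 5, 5, 5.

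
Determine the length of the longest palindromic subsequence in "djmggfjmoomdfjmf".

8

One longest palindromic subsequence is fjmoomjf (positions 6,7,8,9,10,11,14,16); it reads the same forward and backward, and the interval DP gives dp[1][16] = 8.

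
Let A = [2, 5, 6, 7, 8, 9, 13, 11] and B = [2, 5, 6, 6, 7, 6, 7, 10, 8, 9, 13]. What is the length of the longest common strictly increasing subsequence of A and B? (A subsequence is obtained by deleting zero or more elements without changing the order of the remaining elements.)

7

For each value that appears in both, track the longest common increasing run ending there.
The best achievable length is 7; one witness is 2, 5, 6, 7, 8, 9, 13 (A-positions 1,2,3,4,5,6,7, B-positions 1,2,3,5,9,10,11).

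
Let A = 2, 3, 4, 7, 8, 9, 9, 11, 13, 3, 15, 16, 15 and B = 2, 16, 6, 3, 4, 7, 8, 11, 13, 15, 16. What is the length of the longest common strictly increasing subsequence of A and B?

9

A longest common strictly increasing subsequence is 2, 3, 4, 7, 8, 11, 13, 15, 16 (length 9); it appears in order in both A and B, and no longer such subsequence exists.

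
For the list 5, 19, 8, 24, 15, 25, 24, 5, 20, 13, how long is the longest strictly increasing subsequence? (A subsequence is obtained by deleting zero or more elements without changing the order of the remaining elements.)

4

Let dp[i] be the longest increasing subsequence ending at position i. Then dp = [1, 2, 2, 3, 3, 4, 4, 1, 4, 3].
The maximum is 4; one witness is 5, 19, 24, 25 at positions 1,2,4,6.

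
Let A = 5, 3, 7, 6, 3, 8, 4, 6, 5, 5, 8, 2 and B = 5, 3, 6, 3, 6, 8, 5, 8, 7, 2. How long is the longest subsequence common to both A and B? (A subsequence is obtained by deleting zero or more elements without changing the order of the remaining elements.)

8

A longest common subsequence is 5, 3, 6, 3, 8, 5, 8, 2 (length 8); the LCS DP confirms no longer common subsequence exists.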